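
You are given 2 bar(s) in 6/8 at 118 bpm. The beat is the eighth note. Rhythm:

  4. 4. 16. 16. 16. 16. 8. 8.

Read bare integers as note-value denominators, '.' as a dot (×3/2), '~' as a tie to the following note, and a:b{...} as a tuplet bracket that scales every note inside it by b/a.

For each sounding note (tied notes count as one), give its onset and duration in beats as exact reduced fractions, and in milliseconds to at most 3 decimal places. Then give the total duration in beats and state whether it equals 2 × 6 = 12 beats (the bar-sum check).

1) 0.0ms=0b +1525.424ms=3b
2) 1525.424ms=3b +1525.424ms=3b
3) 3050.847ms=6b +381.356ms=3/4b
4) 3432.203ms=27/4b +381.356ms=3/4b
5) 3813.559ms=15/2b +381.356ms=3/4b
6) 4194.915ms=33/4b +381.356ms=3/4b
7) 4576.271ms=9b +762.712ms=3/2b
8) 5338.983ms=21/2b +762.712ms=3/2b
Σ=12b of 12 (118bpm 6/8) — PASS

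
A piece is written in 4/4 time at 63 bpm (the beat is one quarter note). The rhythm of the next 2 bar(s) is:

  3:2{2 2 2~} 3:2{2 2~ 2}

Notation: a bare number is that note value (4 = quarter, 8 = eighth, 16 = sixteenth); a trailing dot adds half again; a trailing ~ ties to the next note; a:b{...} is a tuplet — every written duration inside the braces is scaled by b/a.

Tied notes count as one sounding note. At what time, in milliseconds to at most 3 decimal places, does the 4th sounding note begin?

1. 0.0ms @ 0 + 1269.841ms (4/3)
2. 1269.841ms @ 4/3 + 1269.841ms (4/3)
3. 2539.683ms @ 8/3 + 2539.683ms (8/3)
4. 5079.365ms @ 16/3 + 2539.683ms (8/3)

note 4 onset = 16/3b = 5079.365ms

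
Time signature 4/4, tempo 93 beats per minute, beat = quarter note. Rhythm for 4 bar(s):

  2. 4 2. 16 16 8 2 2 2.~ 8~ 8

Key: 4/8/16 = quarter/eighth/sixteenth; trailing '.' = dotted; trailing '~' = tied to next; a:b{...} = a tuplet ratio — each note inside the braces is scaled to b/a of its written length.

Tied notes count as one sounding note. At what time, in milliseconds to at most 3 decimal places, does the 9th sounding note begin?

note 9 onset = 12b = 7741.935ms

1. 0.0ms @ 0 + 1935.484ms (3)
2. 1935.484ms @ 3 + 645.161ms (1)
3. 2580.645ms @ 4 + 1935.484ms (3)
4. 4516.129ms @ 7 + 161.29ms (1/4)
5. 4677.419ms @ 29/4 + 161.29ms (1/4)
6. 4838.71ms @ 15/2 + 322.581ms (1/2)
7. 5161.29ms @ 8 + 1290.323ms (2)
8. 6451.613ms @ 10 + 1290.323ms (2)
9. 7741.935ms @ 12 + 2580.645ms (4)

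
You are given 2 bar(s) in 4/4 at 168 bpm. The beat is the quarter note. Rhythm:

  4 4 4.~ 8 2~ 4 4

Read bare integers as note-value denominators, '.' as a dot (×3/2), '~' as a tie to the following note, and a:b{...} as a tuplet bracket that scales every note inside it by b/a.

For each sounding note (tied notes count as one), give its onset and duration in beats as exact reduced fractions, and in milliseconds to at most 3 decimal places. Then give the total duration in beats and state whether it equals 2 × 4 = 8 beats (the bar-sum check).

1) 0.0ms=0b +357.143ms=1b
2) 357.143ms=1b +357.143ms=1b
3) 714.286ms=2b +714.286ms=2b
4) 1428.571ms=4b +1071.429ms=3b
5) 2500.0ms=7b +357.143ms=1b
Σ=8b of 8 (168bpm 4/4) — PASS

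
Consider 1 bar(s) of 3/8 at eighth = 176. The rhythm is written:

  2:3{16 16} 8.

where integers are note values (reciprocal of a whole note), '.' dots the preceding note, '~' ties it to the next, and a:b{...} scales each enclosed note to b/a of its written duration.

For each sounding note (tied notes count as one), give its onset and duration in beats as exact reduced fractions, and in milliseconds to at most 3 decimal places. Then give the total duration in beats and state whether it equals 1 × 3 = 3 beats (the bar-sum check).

1) 0.0ms=0b +255.682ms=3/4b
2) 255.682ms=3/4b +255.682ms=3/4b
3) 511.364ms=3/2b +511.364ms=3/2b
Σ=3b of 3 (176bpm 3/8) — PASS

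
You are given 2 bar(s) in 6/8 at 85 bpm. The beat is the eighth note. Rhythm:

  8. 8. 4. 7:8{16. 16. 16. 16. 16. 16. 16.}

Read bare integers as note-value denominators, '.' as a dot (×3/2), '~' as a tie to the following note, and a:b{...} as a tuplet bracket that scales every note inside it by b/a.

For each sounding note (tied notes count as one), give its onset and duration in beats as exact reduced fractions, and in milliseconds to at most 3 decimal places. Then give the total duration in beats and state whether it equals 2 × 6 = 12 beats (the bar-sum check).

1) 0.0ms=0b +1058.824ms=3/2b
2) 1058.824ms=3/2b +1058.824ms=3/2b
3) 2117.647ms=3b +2117.647ms=3b
4) 4235.294ms=6b +605.042ms=6/7b
5) 4840.336ms=48/7b +605.042ms=6/7b
6) 5445.378ms=54/7b +605.042ms=6/7b
7) 6050.42ms=60/7b +605.042ms=6/7b
8) 6655.462ms=66/7b +605.042ms=6/7b
9) 7260.504ms=72/7b +605.042ms=6/7b
10) 7865.546ms=78/7b +605.042ms=6/7b
Σ=12b of 12 (85bpm 6/8) — PASS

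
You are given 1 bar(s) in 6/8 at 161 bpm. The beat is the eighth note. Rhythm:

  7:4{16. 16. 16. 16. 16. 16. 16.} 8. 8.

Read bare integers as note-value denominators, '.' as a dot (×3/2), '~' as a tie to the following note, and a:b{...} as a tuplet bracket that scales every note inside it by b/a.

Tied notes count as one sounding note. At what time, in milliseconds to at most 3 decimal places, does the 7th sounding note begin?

1. 0.0ms @ 0 + 159.716ms (3/7)
2. 159.716ms @ 3/7 + 159.716ms (3/7)
3. 319.432ms @ 6/7 + 159.716ms (3/7)
4. 479.148ms @ 9/7 + 159.716ms (3/7)
5. 638.864ms @ 12/7 + 159.716ms (3/7)
6. 798.58ms @ 15/7 + 159.716ms (3/7)
7. 958.296ms @ 18/7 + 159.716ms (3/7)
8. 1118.012ms @ 3 + 559.006ms (3/2)
9. 1677.019ms @ 9/2 + 559.006ms (3/2)

note 7 onset = 18/7b = 958.296ms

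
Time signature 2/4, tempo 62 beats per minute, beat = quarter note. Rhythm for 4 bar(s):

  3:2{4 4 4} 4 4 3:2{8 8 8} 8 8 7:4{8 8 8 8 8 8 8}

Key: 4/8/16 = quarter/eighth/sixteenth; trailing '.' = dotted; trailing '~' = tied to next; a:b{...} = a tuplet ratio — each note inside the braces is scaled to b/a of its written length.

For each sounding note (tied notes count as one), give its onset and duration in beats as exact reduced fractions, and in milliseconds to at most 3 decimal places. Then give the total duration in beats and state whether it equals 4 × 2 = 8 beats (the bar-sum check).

1) 0.0ms=0b +645.161ms=2/3b
2) 645.161ms=2/3b +645.161ms=2/3b
3) 1290.323ms=4/3b +645.161ms=2/3b
4) 1935.484ms=2b +967.742ms=1b
5) 2903.226ms=3b +967.742ms=1b
6) 3870.968ms=4b +322.581ms=1/3b
7) 4193.548ms=13/3b +322.581ms=1/3b
8) 4516.129ms=14/3b +322.581ms=1/3b
9) 4838.71ms=5b +483.871ms=1/2b
10) 5322.581ms=11/2b +483.871ms=1/2b
11) 5806.452ms=6b +276.498ms=2/7b
12) 6082.949ms=44/7b +276.498ms=2/7b
13) 6359.447ms=46/7b +276.498ms=2/7b
14) 6635.945ms=48/7b +276.498ms=2/7b
15) 6912.442ms=50/7b +276.498ms=2/7b
16) 7188.94ms=52/7b +276.498ms=2/7b
17) 7465.438ms=54/7b +276.498ms=2/7b
Σ=8b of 8 (62bpm 2/4) — PASS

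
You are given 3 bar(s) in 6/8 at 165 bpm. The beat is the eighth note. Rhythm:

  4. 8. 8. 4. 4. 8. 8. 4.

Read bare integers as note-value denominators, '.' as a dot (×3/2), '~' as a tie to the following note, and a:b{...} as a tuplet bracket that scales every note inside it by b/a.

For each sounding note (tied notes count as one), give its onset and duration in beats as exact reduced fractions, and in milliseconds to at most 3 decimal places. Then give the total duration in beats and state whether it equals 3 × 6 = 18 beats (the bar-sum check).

1) 0.0ms=0b +1090.909ms=3b
2) 1090.909ms=3b +545.455ms=3/2b
3) 1636.364ms=9/2b +545.455ms=3/2b
4) 2181.818ms=6b +1090.909ms=3b
5) 3272.727ms=9b +1090.909ms=3b
6) 4363.636ms=12b +545.455ms=3/2b
7) 4909.091ms=27/2b +545.455ms=3/2b
8) 5454.545ms=15b +1090.909ms=3b
Σ=18b of 18 (165bpm 6/8) — PASS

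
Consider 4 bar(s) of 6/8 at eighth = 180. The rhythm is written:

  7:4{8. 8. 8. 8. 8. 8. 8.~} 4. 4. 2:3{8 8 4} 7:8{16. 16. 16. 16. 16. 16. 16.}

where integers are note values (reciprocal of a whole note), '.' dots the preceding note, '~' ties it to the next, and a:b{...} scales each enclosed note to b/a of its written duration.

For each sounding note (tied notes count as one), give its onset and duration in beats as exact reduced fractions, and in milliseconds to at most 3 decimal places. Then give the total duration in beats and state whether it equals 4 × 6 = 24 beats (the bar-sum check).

1) 0.0ms=0b +285.714ms=6/7b
2) 285.714ms=6/7b +285.714ms=6/7b
3) 571.429ms=12/7b +285.714ms=6/7b
4) 857.143ms=18/7b +285.714ms=6/7b
5) 1142.857ms=24/7b +285.714ms=6/7b
6) 1428.571ms=30/7b +285.714ms=6/7b
7) 1714.286ms=36/7b +1285.714ms=27/7b
8) 3000.0ms=9b +1000.0ms=3b
9) 4000.0ms=12b +500.0ms=3/2b
10) 4500.0ms=27/2b +500.0ms=3/2b
11) 5000.0ms=15b +1000.0ms=3b
12) 6000.0ms=18b +285.714ms=6/7b
13) 6285.714ms=132/7b +285.714ms=6/7b
14) 6571.429ms=138/7b +285.714ms=6/7b
15) 6857.143ms=144/7b +285.714ms=6/7b
16) 7142.857ms=150/7b +285.714ms=6/7b
17) 7428.571ms=156/7b +285.714ms=6/7b
18) 7714.286ms=162/7b +285.714ms=6/7b
Σ=24b of 24 (180bpm 6/8) — PASS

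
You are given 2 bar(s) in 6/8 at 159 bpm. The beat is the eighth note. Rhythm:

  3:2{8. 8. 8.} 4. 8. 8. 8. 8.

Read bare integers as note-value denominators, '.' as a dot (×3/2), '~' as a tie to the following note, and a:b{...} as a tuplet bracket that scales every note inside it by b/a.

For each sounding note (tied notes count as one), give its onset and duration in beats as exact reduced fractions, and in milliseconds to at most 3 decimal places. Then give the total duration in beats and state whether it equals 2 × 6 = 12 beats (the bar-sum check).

1) 0.0ms=0b +377.358ms=1b
2) 377.358ms=1b +377.358ms=1b
3) 754.717ms=2b +377.358ms=1b
4) 1132.075ms=3b +1132.075ms=3b
5) 2264.151ms=6b +566.038ms=3/2b
6) 2830.189ms=15/2b +566.038ms=3/2b
7) 3396.226ms=9b +566.038ms=3/2b
8) 3962.264ms=21/2b +566.038ms=3/2b
Σ=12b of 12 (159bpm 6/8) — PASS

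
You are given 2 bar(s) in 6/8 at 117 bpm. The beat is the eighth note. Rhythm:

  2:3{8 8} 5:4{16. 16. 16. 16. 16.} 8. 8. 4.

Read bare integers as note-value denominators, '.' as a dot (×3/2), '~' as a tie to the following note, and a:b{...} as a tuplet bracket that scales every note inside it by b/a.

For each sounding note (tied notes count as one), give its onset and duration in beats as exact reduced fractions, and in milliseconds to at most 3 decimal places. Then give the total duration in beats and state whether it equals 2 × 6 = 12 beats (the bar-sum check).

1) 0.0ms=0b +769.231ms=3/2b
2) 769.231ms=3/2b +769.231ms=3/2b
3) 1538.462ms=3b +307.692ms=3/5b
4) 1846.154ms=18/5b +307.692ms=3/5b
5) 2153.846ms=21/5b +307.692ms=3/5b
6) 2461.538ms=24/5b +307.692ms=3/5b
7) 2769.231ms=27/5b +307.692ms=3/5b
8) 3076.923ms=6b +769.231ms=3/2b
9) 3846.154ms=15/2b +769.231ms=3/2b
10) 4615.385ms=9b +1538.462ms=3b
Σ=12b of 12 (117bpm 6/8) — PASS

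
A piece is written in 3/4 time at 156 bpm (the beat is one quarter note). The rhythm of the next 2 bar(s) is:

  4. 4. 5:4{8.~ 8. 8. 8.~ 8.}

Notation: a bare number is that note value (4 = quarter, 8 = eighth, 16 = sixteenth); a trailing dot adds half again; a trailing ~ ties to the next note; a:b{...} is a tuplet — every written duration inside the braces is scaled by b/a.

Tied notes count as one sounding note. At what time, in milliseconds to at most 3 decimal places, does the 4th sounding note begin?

1. 0.0ms @ 0 + 576.923ms (3/2)
2. 576.923ms @ 3/2 + 576.923ms (3/2)
3. 1153.846ms @ 3 + 461.538ms (6/5)
4. 1615.385ms @ 21/5 + 230.769ms (3/5)
5. 1846.154ms @ 24/5 + 461.538ms (6/5)

note 4 onset = 21/5b = 1615.385ms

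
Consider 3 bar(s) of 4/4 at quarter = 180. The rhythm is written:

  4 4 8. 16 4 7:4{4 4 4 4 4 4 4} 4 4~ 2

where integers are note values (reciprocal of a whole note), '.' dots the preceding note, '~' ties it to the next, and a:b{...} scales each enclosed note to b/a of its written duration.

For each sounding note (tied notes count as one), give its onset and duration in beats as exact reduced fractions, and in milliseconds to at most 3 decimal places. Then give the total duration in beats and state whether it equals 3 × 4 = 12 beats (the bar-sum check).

1) 0.0ms=0b +333.333ms=1b
2) 333.333ms=1b +333.333ms=1b
3) 666.667ms=2b +250.0ms=3/4b
4) 916.667ms=11/4b +83.333ms=1/4b
5) 1000.0ms=3b +333.333ms=1b
6) 1333.333ms=4b +190.476ms=4/7b
7) 1523.81ms=32/7b +190.476ms=4/7b
8) 1714.286ms=36/7b +190.476ms=4/7b
9) 1904.762ms=40/7b +190.476ms=4/7b
10) 2095.238ms=44/7b +190.476ms=4/7b
11) 2285.714ms=48/7b +190.476ms=4/7b
12) 2476.19ms=52/7b +190.476ms=4/7b
13) 2666.667ms=8b +333.333ms=1b
14) 3000.0ms=9b +1000.0ms=3b
Σ=12b of 12 (180bpm 4/4) — PASS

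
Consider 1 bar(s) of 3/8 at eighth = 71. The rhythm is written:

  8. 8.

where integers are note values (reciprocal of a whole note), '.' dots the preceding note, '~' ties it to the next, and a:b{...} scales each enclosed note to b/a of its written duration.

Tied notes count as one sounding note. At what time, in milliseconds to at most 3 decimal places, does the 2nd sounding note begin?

1. 0.0ms @ 0 + 1267.606ms (3/2)
2. 1267.606ms @ 3/2 + 1267.606ms (3/2)

note 2 onset = 3/2b = 1267.606ms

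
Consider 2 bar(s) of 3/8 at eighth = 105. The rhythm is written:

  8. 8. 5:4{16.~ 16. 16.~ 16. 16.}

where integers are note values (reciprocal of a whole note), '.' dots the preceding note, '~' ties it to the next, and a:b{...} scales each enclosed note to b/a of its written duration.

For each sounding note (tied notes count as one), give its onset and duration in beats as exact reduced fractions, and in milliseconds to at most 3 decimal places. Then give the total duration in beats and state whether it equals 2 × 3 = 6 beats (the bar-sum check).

1) 0.0ms=0b +857.143ms=3/2b
2) 857.143ms=3/2b +857.143ms=3/2b
3) 1714.286ms=3b +685.714ms=6/5b
4) 2400.0ms=21/5b +685.714ms=6/5b
5) 3085.714ms=27/5b +342.857ms=3/5b
Σ=6b of 6 (105bpm 3/8) — PASS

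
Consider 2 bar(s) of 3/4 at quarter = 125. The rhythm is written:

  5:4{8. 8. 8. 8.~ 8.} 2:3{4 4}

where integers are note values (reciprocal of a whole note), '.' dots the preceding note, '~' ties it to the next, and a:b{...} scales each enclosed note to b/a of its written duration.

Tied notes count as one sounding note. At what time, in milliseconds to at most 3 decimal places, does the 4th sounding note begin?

note 4 onset = 9/5b = 864.0ms

1. 0.0ms @ 0 + 288.0ms (3/5)
2. 288.0ms @ 3/5 + 288.0ms (3/5)
3. 576.0ms @ 6/5 + 288.0ms (3/5)
4. 864.0ms @ 9/5 + 576.0ms (6/5)
5. 1440.0ms @ 3 + 720.0ms (3/2)
6. 2160.0ms @ 9/2 + 720.0ms (3/2)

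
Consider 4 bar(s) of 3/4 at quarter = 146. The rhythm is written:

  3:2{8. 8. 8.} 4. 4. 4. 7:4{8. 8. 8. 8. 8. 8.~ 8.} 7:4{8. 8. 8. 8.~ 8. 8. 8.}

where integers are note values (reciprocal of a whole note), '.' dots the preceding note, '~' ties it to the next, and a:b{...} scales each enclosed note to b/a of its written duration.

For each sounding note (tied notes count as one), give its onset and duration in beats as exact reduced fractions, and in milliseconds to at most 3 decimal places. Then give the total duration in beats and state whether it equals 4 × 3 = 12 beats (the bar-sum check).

1) 0.0ms=0b +205.479ms=1/2b
2) 205.479ms=1/2b +205.479ms=1/2b
3) 410.959ms=1b +205.479ms=1/2b
4) 616.438ms=3/2b +616.438ms=3/2b
5) 1232.877ms=3b +616.438ms=3/2b
6) 1849.315ms=9/2b +616.438ms=3/2b
7) 2465.753ms=6b +176.125ms=3/7b
8) 2641.879ms=45/7b +176.125ms=3/7b
9) 2818.004ms=48/7b +176.125ms=3/7b
10) 2994.129ms=51/7b +176.125ms=3/7b
11) 3170.254ms=54/7b +176.125ms=3/7b
12) 3346.38ms=57/7b +352.25ms=6/7b
13) 3698.63ms=9b +176.125ms=3/7b
14) 3874.755ms=66/7b +176.125ms=3/7b
15) 4050.881ms=69/7b +176.125ms=3/7b
16) 4227.006ms=72/7b +352.25ms=6/7b
17) 4579.256ms=78/7b +176.125ms=3/7b
18) 4755.382ms=81/7b +176.125ms=3/7b
Σ=12b of 12 (146bpm 3/4) — PASS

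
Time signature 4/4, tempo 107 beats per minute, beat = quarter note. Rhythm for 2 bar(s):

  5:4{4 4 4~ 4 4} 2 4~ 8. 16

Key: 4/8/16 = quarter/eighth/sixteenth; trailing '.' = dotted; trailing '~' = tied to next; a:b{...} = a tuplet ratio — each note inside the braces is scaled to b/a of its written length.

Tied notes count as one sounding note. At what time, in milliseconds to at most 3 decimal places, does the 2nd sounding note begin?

1. 0.0ms @ 0 + 448.598ms (4/5)
2. 448.598ms @ 4/5 + 448.598ms (4/5)
3. 897.196ms @ 8/5 + 897.196ms (8/5)
4. 1794.393ms @ 16/5 + 448.598ms (4/5)
5. 2242.991ms @ 4 + 1121.495ms (2)
6. 3364.486ms @ 6 + 981.308ms (7/4)
7. 4345.794ms @ 31/4 + 140.187ms (1/4)

note 2 onset = 4/5b = 448.598ms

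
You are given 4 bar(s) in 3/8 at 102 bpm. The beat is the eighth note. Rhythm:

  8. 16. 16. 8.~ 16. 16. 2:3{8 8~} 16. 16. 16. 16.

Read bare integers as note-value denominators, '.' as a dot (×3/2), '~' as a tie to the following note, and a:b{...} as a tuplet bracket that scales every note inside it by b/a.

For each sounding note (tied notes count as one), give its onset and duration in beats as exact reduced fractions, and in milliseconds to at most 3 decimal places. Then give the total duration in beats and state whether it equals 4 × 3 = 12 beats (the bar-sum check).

1) 0.0ms=0b +882.353ms=3/2b
2) 882.353ms=3/2b +441.176ms=3/4b
3) 1323.529ms=9/4b +441.176ms=3/4b
4) 1764.706ms=3b +1323.529ms=9/4b
5) 3088.235ms=21/4b +441.176ms=3/4b
6) 3529.412ms=6b +882.353ms=3/2b
7) 4411.765ms=15/2b +1323.529ms=9/4b
8) 5735.294ms=39/4b +441.176ms=3/4b
9) 6176.471ms=21/2b +441.176ms=3/4b
10) 6617.647ms=45/4b +441.176ms=3/4b
Σ=12b of 12 (102bpm 3/8) — PASS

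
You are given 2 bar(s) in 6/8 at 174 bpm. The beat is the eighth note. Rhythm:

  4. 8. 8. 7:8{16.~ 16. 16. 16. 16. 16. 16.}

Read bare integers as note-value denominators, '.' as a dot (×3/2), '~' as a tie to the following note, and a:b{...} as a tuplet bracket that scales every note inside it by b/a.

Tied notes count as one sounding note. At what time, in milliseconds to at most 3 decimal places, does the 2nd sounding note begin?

note 2 onset = 3b = 1034.483ms

1. 0.0ms @ 0 + 1034.483ms (3)
2. 1034.483ms @ 3 + 517.241ms (3/2)
3. 1551.724ms @ 9/2 + 517.241ms (3/2)
4. 2068.966ms @ 6 + 591.133ms (12/7)
5. 2660.099ms @ 54/7 + 295.567ms (6/7)
6. 2955.665ms @ 60/7 + 295.567ms (6/7)
7. 3251.232ms @ 66/7 + 295.567ms (6/7)
8. 3546.798ms @ 72/7 + 295.567ms (6/7)
9. 3842.365ms @ 78/7 + 295.567ms (6/7)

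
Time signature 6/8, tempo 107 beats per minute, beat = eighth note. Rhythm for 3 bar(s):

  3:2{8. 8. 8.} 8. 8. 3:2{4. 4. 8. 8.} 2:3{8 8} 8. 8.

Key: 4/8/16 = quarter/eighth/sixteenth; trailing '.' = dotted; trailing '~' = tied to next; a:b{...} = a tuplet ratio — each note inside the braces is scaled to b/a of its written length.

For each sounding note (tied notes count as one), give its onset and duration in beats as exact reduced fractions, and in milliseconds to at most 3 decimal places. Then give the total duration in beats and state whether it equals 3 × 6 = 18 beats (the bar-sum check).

1) 0.0ms=0b +560.748ms=1b
2) 560.748ms=1b +560.748ms=1b
3) 1121.495ms=2b +560.748ms=1b
4) 1682.243ms=3b +841.121ms=3/2b
5) 2523.364ms=9/2b +841.121ms=3/2b
6) 3364.486ms=6b +1121.495ms=2b
7) 4485.981ms=8b +1121.495ms=2b
8) 5607.477ms=10b +560.748ms=1b
9) 6168.224ms=11b +560.748ms=1b
10) 6728.972ms=12b +841.121ms=3/2b
11) 7570.093ms=27/2b +841.121ms=3/2b
12) 8411.215ms=15b +841.121ms=3/2b
13) 9252.336ms=33/2b +841.121ms=3/2b
Σ=18b of 18 (107bpm 6/8) — PASS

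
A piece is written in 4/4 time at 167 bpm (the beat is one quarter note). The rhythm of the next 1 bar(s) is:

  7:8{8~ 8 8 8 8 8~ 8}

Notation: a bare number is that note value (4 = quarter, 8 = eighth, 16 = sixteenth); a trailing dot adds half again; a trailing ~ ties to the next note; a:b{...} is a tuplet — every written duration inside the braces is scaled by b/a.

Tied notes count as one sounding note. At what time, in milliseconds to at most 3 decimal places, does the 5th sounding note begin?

1. 0.0ms @ 0 + 410.607ms (8/7)
2. 410.607ms @ 8/7 + 205.304ms (4/7)
3. 615.911ms @ 12/7 + 205.304ms (4/7)
4. 821.215ms @ 16/7 + 205.304ms (4/7)
5. 1026.518ms @ 20/7 + 410.607ms (8/7)

note 5 onset = 20/7b = 1026.518ms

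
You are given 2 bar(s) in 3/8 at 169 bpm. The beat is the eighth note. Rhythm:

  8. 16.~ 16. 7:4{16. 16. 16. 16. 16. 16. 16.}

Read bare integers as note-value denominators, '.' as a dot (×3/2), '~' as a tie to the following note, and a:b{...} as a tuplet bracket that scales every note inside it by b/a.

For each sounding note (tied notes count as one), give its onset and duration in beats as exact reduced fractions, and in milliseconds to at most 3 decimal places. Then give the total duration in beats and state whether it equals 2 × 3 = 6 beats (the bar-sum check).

1) 0.0ms=0b +532.544ms=3/2b
2) 532.544ms=3/2b +532.544ms=3/2b
3) 1065.089ms=3b +152.156ms=3/7b
4) 1217.244ms=24/7b +152.156ms=3/7b
5) 1369.4ms=27/7b +152.156ms=3/7b
6) 1521.555ms=30/7b +152.156ms=3/7b
7) 1673.711ms=33/7b +152.156ms=3/7b
8) 1825.866ms=36/7b +152.156ms=3/7b
9) 1978.022ms=39/7b +152.156ms=3/7b
Σ=6b of 6 (169bpm 3/8) — PASS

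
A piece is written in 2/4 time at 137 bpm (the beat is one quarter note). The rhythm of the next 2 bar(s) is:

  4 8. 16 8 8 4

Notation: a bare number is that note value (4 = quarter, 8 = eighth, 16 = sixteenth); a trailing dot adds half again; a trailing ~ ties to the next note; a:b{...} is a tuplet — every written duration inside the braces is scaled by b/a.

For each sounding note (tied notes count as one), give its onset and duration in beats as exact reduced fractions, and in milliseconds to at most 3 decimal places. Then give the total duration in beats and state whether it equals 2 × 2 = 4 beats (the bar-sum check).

1) 0.0ms=0b +437.956ms=1b
2) 437.956ms=1b +328.467ms=3/4b
3) 766.423ms=7/4b +109.489ms=1/4b
4) 875.912ms=2b +218.978ms=1/2b
5) 1094.891ms=5/2b +218.978ms=1/2b
6) 1313.869ms=3b +437.956ms=1b
Σ=4b of 4 (137bpm 2/4) — PASS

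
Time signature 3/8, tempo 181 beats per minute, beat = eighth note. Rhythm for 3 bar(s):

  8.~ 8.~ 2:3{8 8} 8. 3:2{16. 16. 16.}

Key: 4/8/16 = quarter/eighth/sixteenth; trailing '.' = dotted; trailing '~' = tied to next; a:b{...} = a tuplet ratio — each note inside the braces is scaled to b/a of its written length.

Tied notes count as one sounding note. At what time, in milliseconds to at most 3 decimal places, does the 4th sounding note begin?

note 4 onset = 15/2b = 2486.188ms

1. 0.0ms @ 0 + 1491.713ms (9/2)
2. 1491.713ms @ 9/2 + 497.238ms (3/2)
3. 1988.95ms @ 6 + 497.238ms (3/2)
4. 2486.188ms @ 15/2 + 165.746ms (1/2)
5. 2651.934ms @ 8 + 165.746ms (1/2)
6. 2817.68ms @ 17/2 + 165.746ms (1/2)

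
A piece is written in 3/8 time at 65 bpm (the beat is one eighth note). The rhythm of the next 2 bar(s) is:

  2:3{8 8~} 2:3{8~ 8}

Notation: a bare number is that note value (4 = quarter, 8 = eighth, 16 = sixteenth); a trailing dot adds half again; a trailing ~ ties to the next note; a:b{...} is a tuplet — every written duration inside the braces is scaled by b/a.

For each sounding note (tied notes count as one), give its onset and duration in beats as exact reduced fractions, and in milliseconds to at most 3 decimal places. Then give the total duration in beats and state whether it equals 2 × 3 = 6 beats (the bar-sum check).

1) 0.0ms=0b +1384.615ms=3/2b
2) 1384.615ms=3/2b +4153.846ms=9/2b
Σ=6b of 6 (65bpm 3/8) — PASS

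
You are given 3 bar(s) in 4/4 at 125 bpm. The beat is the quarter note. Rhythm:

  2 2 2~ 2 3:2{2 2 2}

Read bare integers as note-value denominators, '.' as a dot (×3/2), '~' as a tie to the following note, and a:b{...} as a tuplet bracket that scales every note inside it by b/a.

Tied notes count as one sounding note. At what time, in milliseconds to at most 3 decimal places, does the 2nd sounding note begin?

1. 0.0ms @ 0 + 960.0ms (2)
2. 960.0ms @ 2 + 960.0ms (2)
3. 1920.0ms @ 4 + 1920.0ms (4)
4. 3840.0ms @ 8 + 640.0ms (4/3)
5. 4480.0ms @ 28/3 + 640.0ms (4/3)
6. 5120.0ms @ 32/3 + 640.0ms (4/3)

note 2 onset = 2b = 960.0ms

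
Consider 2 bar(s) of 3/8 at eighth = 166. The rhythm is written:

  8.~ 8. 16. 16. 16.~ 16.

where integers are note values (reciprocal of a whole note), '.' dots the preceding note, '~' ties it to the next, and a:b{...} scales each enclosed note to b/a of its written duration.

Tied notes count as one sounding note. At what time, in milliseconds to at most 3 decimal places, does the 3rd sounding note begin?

1. 0.0ms @ 0 + 1084.337ms (3)
2. 1084.337ms @ 3 + 271.084ms (3/4)
3. 1355.422ms @ 15/4 + 271.084ms (3/4)
4. 1626.506ms @ 9/2 + 542.169ms (3/2)

note 3 onset = 15/4b = 1355.422ms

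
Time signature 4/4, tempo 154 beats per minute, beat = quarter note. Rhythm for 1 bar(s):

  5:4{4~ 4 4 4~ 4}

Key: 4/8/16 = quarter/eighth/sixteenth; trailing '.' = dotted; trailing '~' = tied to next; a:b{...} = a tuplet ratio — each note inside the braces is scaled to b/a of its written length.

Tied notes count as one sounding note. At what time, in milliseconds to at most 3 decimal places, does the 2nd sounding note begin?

note 2 onset = 8/5b = 623.377ms

1. 0.0ms @ 0 + 623.377ms (8/5)
2. 623.377ms @ 8/5 + 311.688ms (4/5)
3. 935.065ms @ 12/5 + 623.377ms (8/5)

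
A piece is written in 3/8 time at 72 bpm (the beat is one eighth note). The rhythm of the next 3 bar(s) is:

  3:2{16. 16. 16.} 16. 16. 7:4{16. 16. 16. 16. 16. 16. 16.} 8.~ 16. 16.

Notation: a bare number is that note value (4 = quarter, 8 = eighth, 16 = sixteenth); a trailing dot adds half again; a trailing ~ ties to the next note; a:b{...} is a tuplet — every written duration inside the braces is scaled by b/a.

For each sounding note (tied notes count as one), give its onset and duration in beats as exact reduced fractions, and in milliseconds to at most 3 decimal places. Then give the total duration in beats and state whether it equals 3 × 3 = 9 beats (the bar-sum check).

1) 0.0ms=0b +416.667ms=1/2b
2) 416.667ms=1/2b +416.667ms=1/2b
3) 833.333ms=1b +416.667ms=1/2b
4) 1250.0ms=3/2b +625.0ms=3/4b
5) 1875.0ms=9/4b +625.0ms=3/4b
6) 2500.0ms=3b +357.143ms=3/7b
7) 2857.143ms=24/7b +357.143ms=3/7b
8) 3214.286ms=27/7b +357.143ms=3/7b
9) 3571.429ms=30/7b +357.143ms=3/7b
10) 3928.571ms=33/7b +357.143ms=3/7b
11) 4285.714ms=36/7b +357.143ms=3/7b
12) 4642.857ms=39/7b +357.143ms=3/7b
13) 5000.0ms=6b +1875.0ms=9/4b
14) 6875.0ms=33/4b +625.0ms=3/4b
Σ=9b of 9 (72bpm 3/8) — PASS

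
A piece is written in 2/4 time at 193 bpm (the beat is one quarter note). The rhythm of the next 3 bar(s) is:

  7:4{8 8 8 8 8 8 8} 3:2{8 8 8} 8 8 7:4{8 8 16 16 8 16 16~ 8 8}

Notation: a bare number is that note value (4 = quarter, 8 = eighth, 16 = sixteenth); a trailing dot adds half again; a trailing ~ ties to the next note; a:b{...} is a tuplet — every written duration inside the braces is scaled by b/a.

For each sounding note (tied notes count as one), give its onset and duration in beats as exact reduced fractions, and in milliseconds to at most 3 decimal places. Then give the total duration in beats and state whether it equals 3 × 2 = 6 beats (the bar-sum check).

1) 0.0ms=0b +88.823ms=2/7b
2) 88.823ms=2/7b +88.823ms=2/7b
3) 177.646ms=4/7b +88.823ms=2/7b
4) 266.469ms=6/7b +88.823ms=2/7b
5) 355.292ms=8/7b +88.823ms=2/7b
6) 444.115ms=10/7b +88.823ms=2/7b
7) 532.939ms=12/7b +88.823ms=2/7b
8) 621.762ms=2b +103.627ms=1/3b
9) 725.389ms=7/3b +103.627ms=1/3b
10) 829.016ms=8/3b +103.627ms=1/3b
11) 932.642ms=3b +155.44ms=1/2b
12) 1088.083ms=7/2b +155.44ms=1/2b
13) 1243.523ms=4b +88.823ms=2/7b
14) 1332.346ms=30/7b +88.823ms=2/7b
15) 1421.17ms=32/7b +44.412ms=1/7b
16) 1465.581ms=33/7b +44.412ms=1/7b
17) 1509.993ms=34/7b +88.823ms=2/7b
18) 1598.816ms=36/7b +44.412ms=1/7b
19) 1643.227ms=37/7b +133.235ms=3/7b
20) 1776.462ms=40/7b +88.823ms=2/7b
Σ=6b of 6 (193bpm 2/4) — PASS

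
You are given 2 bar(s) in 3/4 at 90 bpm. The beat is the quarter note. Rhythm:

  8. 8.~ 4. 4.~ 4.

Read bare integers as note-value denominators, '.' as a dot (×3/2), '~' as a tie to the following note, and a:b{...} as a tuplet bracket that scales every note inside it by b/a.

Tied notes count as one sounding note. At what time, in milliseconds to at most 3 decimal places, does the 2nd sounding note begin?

note 2 onset = 3/4b = 500.0ms

1. 0.0ms @ 0 + 500.0ms (3/4)
2. 500.0ms @ 3/4 + 1500.0ms (9/4)
3. 2000.0ms @ 3 + 2000.0ms (3)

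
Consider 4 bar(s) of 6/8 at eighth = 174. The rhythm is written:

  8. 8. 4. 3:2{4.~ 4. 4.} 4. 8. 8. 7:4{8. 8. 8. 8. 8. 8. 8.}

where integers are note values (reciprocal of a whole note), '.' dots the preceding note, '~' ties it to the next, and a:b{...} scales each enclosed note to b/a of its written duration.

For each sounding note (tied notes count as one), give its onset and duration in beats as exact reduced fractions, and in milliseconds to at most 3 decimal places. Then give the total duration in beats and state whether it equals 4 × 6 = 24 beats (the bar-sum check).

1) 0.0ms=0b +517.241ms=3/2b
2) 517.241ms=3/2b +517.241ms=3/2b
3) 1034.483ms=3b +1034.483ms=3b
4) 2068.966ms=6b +1379.31ms=4b
5) 3448.276ms=10b +689.655ms=2b
6) 4137.931ms=12b +1034.483ms=3b
7) 5172.414ms=15b +517.241ms=3/2b
8) 5689.655ms=33/2b +517.241ms=3/2b
9) 6206.897ms=18b +295.567ms=6/7b
10) 6502.463ms=132/7b +295.567ms=6/7b
11) 6798.03ms=138/7b +295.567ms=6/7b
12) 7093.596ms=144/7b +295.567ms=6/7b
13) 7389.163ms=150/7b +295.567ms=6/7b
14) 7684.729ms=156/7b +295.567ms=6/7b
15) 7980.296ms=162/7b +295.567ms=6/7b
Σ=24b of 24 (174bpm 6/8) — PASS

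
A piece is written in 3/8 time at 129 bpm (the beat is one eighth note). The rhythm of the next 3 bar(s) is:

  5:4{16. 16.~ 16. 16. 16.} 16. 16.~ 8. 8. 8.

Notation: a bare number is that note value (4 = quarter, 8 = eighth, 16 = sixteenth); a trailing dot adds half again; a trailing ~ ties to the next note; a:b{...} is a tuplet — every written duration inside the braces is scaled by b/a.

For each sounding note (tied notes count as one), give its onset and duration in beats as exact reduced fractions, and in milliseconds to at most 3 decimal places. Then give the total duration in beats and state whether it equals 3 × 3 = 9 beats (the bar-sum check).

1) 0.0ms=0b +279.07ms=3/5b
2) 279.07ms=3/5b +558.14ms=6/5b
3) 837.209ms=9/5b +279.07ms=3/5b
4) 1116.279ms=12/5b +279.07ms=3/5b
5) 1395.349ms=3b +348.837ms=3/4b
6) 1744.186ms=15/4b +1046.512ms=9/4b
7) 2790.698ms=6b +697.674ms=3/2b
8) 3488.372ms=15/2b +697.674ms=3/2b
Σ=9b of 9 (129bpm 3/8) — PASS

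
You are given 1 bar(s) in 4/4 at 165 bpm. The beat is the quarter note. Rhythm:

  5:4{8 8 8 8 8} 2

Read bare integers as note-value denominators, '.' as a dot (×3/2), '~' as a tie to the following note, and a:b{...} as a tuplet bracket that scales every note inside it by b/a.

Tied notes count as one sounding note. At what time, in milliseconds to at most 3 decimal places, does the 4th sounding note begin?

note 4 onset = 6/5b = 436.364ms

1. 0.0ms @ 0 + 145.455ms (2/5)
2. 145.455ms @ 2/5 + 145.455ms (2/5)
3. 290.909ms @ 4/5 + 145.455ms (2/5)
4. 436.364ms @ 6/5 + 145.455ms (2/5)
5. 581.818ms @ 8/5 + 145.455ms (2/5)
6. 727.273ms @ 2 + 727.273ms (2)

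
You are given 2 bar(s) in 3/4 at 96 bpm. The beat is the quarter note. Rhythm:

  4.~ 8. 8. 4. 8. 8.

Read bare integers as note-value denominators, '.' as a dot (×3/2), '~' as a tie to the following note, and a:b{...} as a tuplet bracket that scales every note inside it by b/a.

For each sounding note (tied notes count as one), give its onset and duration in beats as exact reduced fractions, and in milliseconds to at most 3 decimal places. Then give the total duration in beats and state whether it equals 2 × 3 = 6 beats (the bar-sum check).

1) 0.0ms=0b +1406.25ms=9/4b
2) 1406.25ms=9/4b +468.75ms=3/4b
3) 1875.0ms=3b +937.5ms=3/2b
4) 2812.5ms=9/2b +468.75ms=3/4b
5) 3281.25ms=21/4b +468.75ms=3/4b
Σ=6b of 6 (96bpm 3/4) — PASS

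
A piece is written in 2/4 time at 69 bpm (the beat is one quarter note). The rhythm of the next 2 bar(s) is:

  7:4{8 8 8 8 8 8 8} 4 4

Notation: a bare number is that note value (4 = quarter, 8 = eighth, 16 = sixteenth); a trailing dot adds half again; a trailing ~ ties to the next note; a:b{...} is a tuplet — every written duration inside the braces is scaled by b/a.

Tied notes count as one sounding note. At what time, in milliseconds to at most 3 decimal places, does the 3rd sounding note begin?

1. 0.0ms @ 0 + 248.447ms (2/7)
2. 248.447ms @ 2/7 + 248.447ms (2/7)
3. 496.894ms @ 4/7 + 248.447ms (2/7)
4. 745.342ms @ 6/7 + 248.447ms (2/7)
5. 993.789ms @ 8/7 + 248.447ms (2/7)
6. 1242.236ms @ 10/7 + 248.447ms (2/7)
7. 1490.683ms @ 12/7 + 248.447ms (2/7)
8. 1739.13ms @ 2 + 869.565ms (1)
9. 2608.696ms @ 3 + 869.565ms (1)

note 3 onset = 4/7b = 496.894ms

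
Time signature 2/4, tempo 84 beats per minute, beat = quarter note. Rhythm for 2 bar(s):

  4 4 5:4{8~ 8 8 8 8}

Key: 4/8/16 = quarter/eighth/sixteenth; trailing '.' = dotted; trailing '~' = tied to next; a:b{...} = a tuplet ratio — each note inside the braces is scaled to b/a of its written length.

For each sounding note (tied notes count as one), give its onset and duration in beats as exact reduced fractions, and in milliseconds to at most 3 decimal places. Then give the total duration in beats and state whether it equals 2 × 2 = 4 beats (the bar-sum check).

1) 0.0ms=0b +714.286ms=1b
2) 714.286ms=1b +714.286ms=1b
3) 1428.571ms=2b +571.429ms=4/5b
4) 2000.0ms=14/5b +285.714ms=2/5b
5) 2285.714ms=16/5b +285.714ms=2/5b
6) 2571.429ms=18/5b +285.714ms=2/5b
Σ=4b of 4 (84bpm 2/4) — PASS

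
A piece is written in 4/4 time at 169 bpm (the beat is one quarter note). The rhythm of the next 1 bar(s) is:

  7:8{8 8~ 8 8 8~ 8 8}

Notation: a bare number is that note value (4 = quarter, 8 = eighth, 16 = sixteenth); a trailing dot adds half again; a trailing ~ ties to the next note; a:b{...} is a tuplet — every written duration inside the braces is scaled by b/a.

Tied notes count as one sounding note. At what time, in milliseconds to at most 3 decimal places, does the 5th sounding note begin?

1. 0.0ms @ 0 + 202.874ms (4/7)
2. 202.874ms @ 4/7 + 405.748ms (8/7)
3. 608.622ms @ 12/7 + 202.874ms (4/7)
4. 811.496ms @ 16/7 + 405.748ms (8/7)
5. 1217.244ms @ 24/7 + 202.874ms (4/7)

note 5 onset = 24/7b = 1217.244ms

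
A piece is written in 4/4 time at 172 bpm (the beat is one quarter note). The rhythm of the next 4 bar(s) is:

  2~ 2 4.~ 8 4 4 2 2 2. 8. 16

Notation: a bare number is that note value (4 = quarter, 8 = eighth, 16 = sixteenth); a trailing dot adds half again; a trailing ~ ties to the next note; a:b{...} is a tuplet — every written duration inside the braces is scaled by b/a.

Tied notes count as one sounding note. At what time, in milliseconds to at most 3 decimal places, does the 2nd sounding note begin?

note 2 onset = 4b = 1395.349ms

1. 0.0ms @ 0 + 1395.349ms (4)
2. 1395.349ms @ 4 + 697.674ms (2)
3. 2093.023ms @ 6 + 348.837ms (1)
4. 2441.86ms @ 7 + 348.837ms (1)
5. 2790.698ms @ 8 + 697.674ms (2)
6. 3488.372ms @ 10 + 697.674ms (2)
7. 4186.047ms @ 12 + 1046.512ms (3)
8. 5232.558ms @ 15 + 261.628ms (3/4)
9. 5494.186ms @ 63/4 + 87.209ms (1/4)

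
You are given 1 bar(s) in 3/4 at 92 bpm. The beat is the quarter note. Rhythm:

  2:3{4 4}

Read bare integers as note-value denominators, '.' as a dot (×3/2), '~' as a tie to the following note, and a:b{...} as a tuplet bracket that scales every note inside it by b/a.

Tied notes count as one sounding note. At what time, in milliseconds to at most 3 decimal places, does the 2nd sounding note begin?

1. 0.0ms @ 0 + 978.261ms (3/2)
2. 978.261ms @ 3/2 + 978.261ms (3/2)

note 2 onset = 3/2b = 978.261ms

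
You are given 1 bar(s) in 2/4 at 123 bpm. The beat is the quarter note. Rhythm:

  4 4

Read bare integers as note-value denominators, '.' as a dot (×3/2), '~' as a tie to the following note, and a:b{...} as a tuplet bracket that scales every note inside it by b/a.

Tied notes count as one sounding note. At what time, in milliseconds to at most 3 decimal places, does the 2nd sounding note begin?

1. 0.0ms @ 0 + 487.805ms (1)
2. 487.805ms @ 1 + 487.805ms (1)

note 2 onset = 1b = 487.805ms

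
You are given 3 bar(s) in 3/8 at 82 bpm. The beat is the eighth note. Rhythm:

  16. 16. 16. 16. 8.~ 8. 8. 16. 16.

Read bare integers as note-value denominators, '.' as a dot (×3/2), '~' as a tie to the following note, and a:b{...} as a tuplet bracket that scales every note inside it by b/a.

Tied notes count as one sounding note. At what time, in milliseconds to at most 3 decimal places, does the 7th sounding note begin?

1. 0.0ms @ 0 + 548.78ms (3/4)
2. 548.78ms @ 3/4 + 548.78ms (3/4)
3. 1097.561ms @ 3/2 + 548.78ms (3/4)
4. 1646.341ms @ 9/4 + 548.78ms (3/4)
5. 2195.122ms @ 3 + 2195.122ms (3)
6. 4390.244ms @ 6 + 1097.561ms (3/2)
7. 5487.805ms @ 15/2 + 548.78ms (3/4)
8. 6036.585ms @ 33/4 + 548.78ms (3/4)

note 7 onset = 15/2b = 5487.805ms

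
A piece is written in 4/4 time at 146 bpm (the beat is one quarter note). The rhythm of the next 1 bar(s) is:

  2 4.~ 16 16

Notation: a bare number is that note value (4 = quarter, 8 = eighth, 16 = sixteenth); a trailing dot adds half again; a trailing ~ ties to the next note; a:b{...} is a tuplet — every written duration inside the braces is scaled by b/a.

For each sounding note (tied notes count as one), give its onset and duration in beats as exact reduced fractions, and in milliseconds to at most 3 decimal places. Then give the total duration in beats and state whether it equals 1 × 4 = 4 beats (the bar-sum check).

1) 0.0ms=0b +821.918ms=2b
2) 821.918ms=2b +719.178ms=7/4b
3) 1541.096ms=15/4b +102.74ms=1/4b
Σ=4b of 4 (146bpm 4/4) — PASS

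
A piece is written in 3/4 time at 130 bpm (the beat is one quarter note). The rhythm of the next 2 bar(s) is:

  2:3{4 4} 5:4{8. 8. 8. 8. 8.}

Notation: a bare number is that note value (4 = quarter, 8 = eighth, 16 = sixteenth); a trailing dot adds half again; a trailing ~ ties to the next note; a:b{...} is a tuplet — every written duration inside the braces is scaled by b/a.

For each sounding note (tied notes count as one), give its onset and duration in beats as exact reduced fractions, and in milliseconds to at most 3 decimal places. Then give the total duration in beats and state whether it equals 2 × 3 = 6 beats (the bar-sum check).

1) 0.0ms=0b +692.308ms=3/2b
2) 692.308ms=3/2b +692.308ms=3/2b
3) 1384.615ms=3b +276.923ms=3/5b
4) 1661.538ms=18/5b +276.923ms=3/5b
5) 1938.462ms=21/5b +276.923ms=3/5b
6) 2215.385ms=24/5b +276.923ms=3/5b
7) 2492.308ms=27/5b +276.923ms=3/5b
Σ=6b of 6 (130bpm 3/4) — PASS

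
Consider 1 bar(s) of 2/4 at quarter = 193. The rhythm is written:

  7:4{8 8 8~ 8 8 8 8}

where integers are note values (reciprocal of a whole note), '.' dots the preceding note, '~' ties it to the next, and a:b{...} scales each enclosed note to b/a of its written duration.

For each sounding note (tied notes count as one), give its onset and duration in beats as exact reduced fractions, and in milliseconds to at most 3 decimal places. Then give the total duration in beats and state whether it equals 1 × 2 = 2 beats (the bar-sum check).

1) 0.0ms=0b +88.823ms=2/7b
2) 88.823ms=2/7b +88.823ms=2/7b
3) 177.646ms=4/7b +177.646ms=4/7b
4) 355.292ms=8/7b +88.823ms=2/7b
5) 444.115ms=10/7b +88.823ms=2/7b
6) 532.939ms=12/7b +88.823ms=2/7b
Σ=2b of 2 (193bpm 2/4) — PASS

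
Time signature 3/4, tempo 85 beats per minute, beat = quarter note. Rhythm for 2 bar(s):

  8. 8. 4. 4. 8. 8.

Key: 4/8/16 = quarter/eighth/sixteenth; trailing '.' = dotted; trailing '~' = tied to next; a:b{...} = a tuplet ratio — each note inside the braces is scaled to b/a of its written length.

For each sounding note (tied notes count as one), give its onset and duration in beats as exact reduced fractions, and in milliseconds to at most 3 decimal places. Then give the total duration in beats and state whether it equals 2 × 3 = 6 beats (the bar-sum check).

1) 0.0ms=0b +529.412ms=3/4b
2) 529.412ms=3/4b +529.412ms=3/4b
3) 1058.824ms=3/2b +1058.824ms=3/2b
4) 2117.647ms=3b +1058.824ms=3/2b
5) 3176.471ms=9/2b +529.412ms=3/4b
6) 3705.882ms=21/4b +529.412ms=3/4b
Σ=6b of 6 (85bpm 3/4) — PASS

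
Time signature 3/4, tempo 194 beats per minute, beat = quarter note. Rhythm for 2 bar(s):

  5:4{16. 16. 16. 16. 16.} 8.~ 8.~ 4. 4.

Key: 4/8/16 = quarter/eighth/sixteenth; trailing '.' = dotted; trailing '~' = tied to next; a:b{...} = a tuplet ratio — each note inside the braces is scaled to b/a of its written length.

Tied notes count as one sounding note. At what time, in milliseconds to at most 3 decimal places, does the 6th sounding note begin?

1. 0.0ms @ 0 + 92.784ms (3/10)
2. 92.784ms @ 3/10 + 92.784ms (3/10)
3. 185.567ms @ 3/5 + 92.784ms (3/10)
4. 278.351ms @ 9/10 + 92.784ms (3/10)
5. 371.134ms @ 6/5 + 92.784ms (3/10)
6. 463.918ms @ 3/2 + 927.835ms (3)
7. 1391.753ms @ 9/2 + 463.918ms (3/2)

note 6 onset = 3/2b = 463.918ms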